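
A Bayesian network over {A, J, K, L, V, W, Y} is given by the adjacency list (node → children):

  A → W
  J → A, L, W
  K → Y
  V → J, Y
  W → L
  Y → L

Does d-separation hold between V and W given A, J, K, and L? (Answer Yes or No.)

No

We examine all 6 paths between V and W:
Path 1: V → Y → L ← J → A → W
  J is a fork here and J is conditioned on, so the path is blocked at J.
Path 2: V → Y → L ← J → W
  J is a fork here and J is conditioned on, so the path is blocked at J.
Path 3: V → Y → L ← W
  Y is a chain and Y is not conditioned on; L is a collider and L is conditioned on, which opens it — no node blocks this path, so it is active.
Path 4: V → J → L ← W
  J is a chain here and J is conditioned on, so the path is blocked at J.
Path 5: V → J → A → W
  J is a chain here and J is conditioned on, so the path is blocked at J.
Path 6: V → J → W
  J is a chain here and J is conditioned on, so the path is blocked at J.
At least one path is unblocked, so d-separation fails.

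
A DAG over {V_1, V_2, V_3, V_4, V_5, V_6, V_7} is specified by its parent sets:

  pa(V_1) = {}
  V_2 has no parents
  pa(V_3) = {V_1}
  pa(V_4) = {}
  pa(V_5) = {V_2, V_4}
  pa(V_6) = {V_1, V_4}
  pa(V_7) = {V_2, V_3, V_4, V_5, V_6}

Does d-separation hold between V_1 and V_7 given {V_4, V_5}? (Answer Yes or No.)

We examine all 5 paths between V_1 and V_7:
Path 1: V_1 → V_6 ← V_4 → V_5 ← V_2 → V_7
  V_6 is a collider here and neither V_6 nor any of its descendants is conditioned on, so the collider stays closed — the path is blocked at V_6.
Path 2: V_1 → V_6 ← V_4 → V_5 → V_7
  V_6 is a collider here and neither V_6 nor any of its descendants is conditioned on, so the collider stays closed — the path is blocked at V_6.
Path 3: V_1 → V_6 ← V_4 → V_7
  V_6 is a collider here and neither V_6 nor any of its descendants is conditioned on, so the collider stays closed — the path is blocked at V_6.
Path 4: V_1 → V_6 → V_7
  V_6 is a chain and V_6 is not conditioned on — no node blocks this path, so it is active.
Path 5: V_1 → V_3 → V_7
  V_3 is a chain and V_3 is not conditioned on — no node blocks this path, so it is active.
Since the path V_1 → V_6 → V_7 is active, V_1 and V_7 are not d-separated given {V_4, V_5}.

No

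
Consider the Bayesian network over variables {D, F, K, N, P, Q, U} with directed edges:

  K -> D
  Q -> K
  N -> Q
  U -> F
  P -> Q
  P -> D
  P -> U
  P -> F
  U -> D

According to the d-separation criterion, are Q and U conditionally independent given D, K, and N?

No

6 paths connect Q and U; each must be blocked for d-separation to hold:
Path 1: Q ← P → D ← U
  P is a fork and P is not conditioned on; D is a collider and D is conditioned on, which opens it — no node blocks this path, so it is active.
Path 2: Q ← P → U
  P is a fork and P is not conditioned on — no node blocks this path, so it is active.
Path 3: Q ← P → F ← U
  F is a collider here and neither F nor any of its descendants is conditioned on, so the collider stays closed — the path is blocked at F.
Path 4: Q → K → D ← P → U
  K is a chain here and K is conditioned on, so the path is blocked at K.
Path 5: Q → K → D ← P → F ← U
  K is a chain here and K is conditioned on, so the path is blocked at K.
Path 6: Q → K → D ← U
  K is a chain here and K is conditioned on, so the path is blocked at K.
At least one path is unblocked, so d-separation fails.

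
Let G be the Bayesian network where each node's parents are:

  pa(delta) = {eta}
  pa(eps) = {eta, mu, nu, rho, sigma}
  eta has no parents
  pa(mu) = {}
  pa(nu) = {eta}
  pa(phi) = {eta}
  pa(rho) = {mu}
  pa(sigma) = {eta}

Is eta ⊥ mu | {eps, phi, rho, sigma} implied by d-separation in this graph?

No

We examine all 6 paths between eta and mu:
  1. eta → nu → eps ← rho ← mu — nu:chain[open]; eps:collider[open]; rho:chain[blocks] ⇒ blocked
  2. eta → nu → eps ← mu — nu:chain[open]; eps:collider[open] ⇒ active
  3. eta → eps ← rho ← mu — eps:collider[open]; rho:chain[blocks] ⇒ blocked
  4. eta → eps ← mu — eps:collider[open] ⇒ active
  5. eta → sigma → eps ← rho ← mu — sigma:chain[blocks]; eps:collider[open]; rho:chain[blocks] ⇒ blocked
  6. eta → sigma → eps ← mu — sigma:chain[blocks]; eps:collider[open] ⇒ blocked
At least one path is unblocked, so d-separation fails.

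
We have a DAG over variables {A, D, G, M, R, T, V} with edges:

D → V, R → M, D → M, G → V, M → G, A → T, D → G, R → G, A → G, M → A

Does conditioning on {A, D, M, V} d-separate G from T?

Yes

There are 5 undirected paths between G and T; checking each against the conditioning set {A, D, M, V}:
  1. G ← D → M → A → T — D:fork[blocks]; M:chain[blocks]; A:chain[blocks] ⇒ blocked
  2. G ← M → A → T — M:fork[blocks]; A:chain[blocks] ⇒ blocked
  3. G ← R → M → A → T — R:fork[open]; M:chain[blocks]; A:chain[blocks] ⇒ blocked
  4. G → V ← D → M → A → T — V:collider[open]; D:fork[blocks]; M:chain[blocks]; A:chain[blocks] ⇒ blocked
  5. G ← A → T — A:fork[blocks] ⇒ blocked
All paths are blocked; G ⊥ T | {A, D, M, V} holds.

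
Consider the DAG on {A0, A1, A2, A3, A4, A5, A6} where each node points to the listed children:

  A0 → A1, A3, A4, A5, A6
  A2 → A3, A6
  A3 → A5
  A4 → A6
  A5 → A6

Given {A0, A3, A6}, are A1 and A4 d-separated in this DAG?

Yes

There are 6 undirected paths between A1 and A4; checking each against the conditioning set {A0, A3, A6}:
Path 1: A1 ← A0 → A6 ← A4
  A0 is a fork here and A0 is conditioned on, so the path is blocked at A0.
Path 2: A1 ← A0 → A4
  A0 is a fork here and A0 is conditioned on, so the path is blocked at A0.
Path 3: A1 ← A0 → A5 → A6 ← A4
  A0 is a fork here and A0 is conditioned on, so the path is blocked at A0.
Path 4: A1 ← A0 → A5 ← A3 ← A2 → A6 ← A4
  A0 is a fork here and A0 is conditioned on, so the path is blocked at A0.
Path 5: A1 ← A0 → A3 → A5 → A6 ← A4
  A0 is a fork here and A0 is conditioned on, so the path is blocked at A0.
Path 6: A1 ← A0 → A3 ← A2 → A6 ← A4
  A0 is a fork here and A0 is conditioned on, so the path is blocked at A0.
Every path is blocked, so A1 and A4 are d-separated given {A0, A3, A6}.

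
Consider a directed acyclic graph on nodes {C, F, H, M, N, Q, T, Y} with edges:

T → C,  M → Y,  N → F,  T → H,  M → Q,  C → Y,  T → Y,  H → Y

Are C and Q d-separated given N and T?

3 paths connect C and Q; each must be blocked for d-separation to hold:
Path 1: C ← T → H → Y ← M → Q
  T is a fork here and T is conditioned on, so the path is blocked at T.
Path 2: C ← T → Y ← M → Q
  T is a fork here and T is conditioned on, so the path is blocked at T.
Path 3: C → Y ← M → Q
  Y is a collider here and neither Y nor any of its descendants is conditioned on, so the collider stays closed — the path is blocked at Y.
All paths are blocked; C ⊥ Q | {N, T} holds.

Yes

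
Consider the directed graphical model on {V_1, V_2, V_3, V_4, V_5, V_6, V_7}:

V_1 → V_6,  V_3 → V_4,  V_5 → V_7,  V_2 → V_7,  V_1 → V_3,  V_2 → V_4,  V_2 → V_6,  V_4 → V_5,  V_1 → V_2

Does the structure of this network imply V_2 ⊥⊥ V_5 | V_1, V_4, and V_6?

Yes — V_2 and V_5 are d-separated given {V_1, V_4, V_6}.

There are 4 undirected paths between V_2 and V_5; checking each against the conditioning set {V_1, V_4, V_6}:
  1. V_2 → V_4 → V_5 — V_4:chain[blocks] ⇒ blocked
  2. V_2 → V_7 ← V_5 — V_7:collider[blocks] ⇒ blocked
  3. V_2 → V_6 ← V_1 → V_3 → V_4 → V_5 — V_6:collider[open]; V_1:fork[blocks]; V_3:chain[open]; V_4:chain[blocks] ⇒ blocked
  4. V_2 ← V_1 → V_3 → V_4 → V_5 — V_1:fork[blocks]; V_3:chain[open]; V_4:chain[blocks] ⇒ blocked
Since every path is blocked, d-separation holds.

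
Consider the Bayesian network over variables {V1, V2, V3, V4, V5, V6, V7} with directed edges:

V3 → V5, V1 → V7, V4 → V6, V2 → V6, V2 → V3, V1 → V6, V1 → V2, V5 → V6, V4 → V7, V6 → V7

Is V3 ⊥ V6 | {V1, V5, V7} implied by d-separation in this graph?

We examine all 5 paths between V3 and V6:
  1. V3 → V5 → V6 — V5:chain[blocks] ⇒ blocked
  2. V3 ← V2 ← V1 → V7 ← V4 → V6 — V2:chain[open]; V1:fork[blocks]; V7:collider[open]; V4:fork[open] ⇒ blocked
  3. V3 ← V2 ← V1 → V7 ← V6 — V2:chain[open]; V1:fork[blocks]; V7:collider[open] ⇒ blocked
  4. V3 ← V2 ← V1 → V6 — V2:chain[open]; V1:fork[blocks] ⇒ blocked
  5. V3 ← V2 → V6 — V2:fork[open] ⇒ active
Since the path V3 ← V2 → V6 is active, V3 and V6 are not d-separated given {V1, V5, V7}.

No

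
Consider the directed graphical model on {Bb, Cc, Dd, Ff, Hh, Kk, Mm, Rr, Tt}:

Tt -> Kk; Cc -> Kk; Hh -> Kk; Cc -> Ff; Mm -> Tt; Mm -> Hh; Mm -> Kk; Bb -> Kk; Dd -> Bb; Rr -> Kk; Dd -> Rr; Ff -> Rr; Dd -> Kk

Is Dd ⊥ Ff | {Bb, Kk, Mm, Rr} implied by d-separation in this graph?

No — Dd and Ff are not d-separated given {Bb, Kk, Mm, Rr}.

We examine all 6 paths between Dd and Ff:
Path 1: Dd → Kk ← Rr ← Ff
  Rr is a chain here and Rr is conditioned on, so the path is blocked at Rr.
Path 2: Dd → Kk ← Cc → Ff
  Kk is a collider and Kk is conditioned on, which opens it; Cc is a fork and Cc is not conditioned on — no node blocks this path, so it is active.
Path 3: Dd → Rr ← Ff
  Rr is a collider and Rr is conditioned on, which opens it — no node blocks this path, so it is active.
Path 4: Dd → Rr → Kk ← Cc → Ff
  Rr is a chain here and Rr is conditioned on, so the path is blocked at Rr.
Path 5: Dd → Bb → Kk ← Rr ← Ff
  Bb is a chain here and Bb is conditioned on, so the path is blocked at Bb.
Path 6: Dd → Bb → Kk ← Cc → Ff
  Bb is a chain here and Bb is conditioned on, so the path is blocked at Bb.
Because an active path exists, Dd and Ff are not d-separated.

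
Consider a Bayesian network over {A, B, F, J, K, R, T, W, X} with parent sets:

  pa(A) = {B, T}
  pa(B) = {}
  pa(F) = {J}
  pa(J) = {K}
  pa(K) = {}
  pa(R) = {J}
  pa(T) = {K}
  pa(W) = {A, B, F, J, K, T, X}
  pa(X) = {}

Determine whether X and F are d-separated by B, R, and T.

There are 6 undirected paths between X and F; checking each against the conditioning set {B, R, T}:
Path 1: X → W ← T ← K → J → F
  W is a collider here and neither W nor any of its descendants is conditioned on, so the collider stays closed — the path is blocked at W.
Path 2: X → W ← K → J → F
  W is a collider here and neither W nor any of its descendants is conditioned on, so the collider stays closed — the path is blocked at W.
Path 3: X → W ← J → F
  W is a collider here and neither W nor any of its descendants is conditioned on, so the collider stays closed — the path is blocked at W.
Path 4: X → W ← F
  W is a collider here and neither W nor any of its descendants is conditioned on, so the collider stays closed — the path is blocked at W.
Path 5: X → W ← B → A ← T ← K → J → F
  W is a collider here and neither W nor any of its descendants is conditioned on, so the collider stays closed — the path is blocked at W.
Path 6: X → W ← A ← T ← K → J → F
  W is a collider here and neither W nor any of its descendants is conditioned on, so the collider stays closed — the path is blocked at W.
All paths are blocked; X ⊥ F | {B, R, T} holds.

Yes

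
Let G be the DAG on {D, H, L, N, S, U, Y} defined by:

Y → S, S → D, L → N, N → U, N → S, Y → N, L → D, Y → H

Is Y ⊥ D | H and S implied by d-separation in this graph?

No

4 paths connect Y and D; each must be blocked for d-separation to hold:
Path 1: Y → N → S → D
  S is a chain here and S is conditioned on, so the path is blocked at S.
Path 2: Y → N ← L → D
  N is a collider and its descendant S is conditioned on, which opens it; L is a fork and L is not conditioned on — no node blocks this path, so it is active.
Path 3: Y → S → D
  S is a chain here and S is conditioned on, so the path is blocked at S.
Path 4: Y → S ← N ← L → D
  S is a collider and S is conditioned on, which opens it; N is a chain and N is not conditioned on; L is a fork and L is not conditioned on — no node blocks this path, so it is active.
Because an active path exists, Y and D are not d-separated.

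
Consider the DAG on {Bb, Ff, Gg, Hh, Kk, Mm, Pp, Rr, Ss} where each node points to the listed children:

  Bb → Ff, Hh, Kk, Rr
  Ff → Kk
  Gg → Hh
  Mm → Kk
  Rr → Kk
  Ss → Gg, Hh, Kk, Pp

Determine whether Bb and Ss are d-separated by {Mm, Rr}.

Yes

There are 5 undirected paths between Bb and Ss; checking each against the conditioning set {Mm, Rr}:
Path 1: Bb → Rr → Kk ← Ss
  Rr is a chain here and Rr is conditioned on, so the path is blocked at Rr.
Path 2: Bb → Kk ← Ss
  Kk is a collider here and neither Kk nor any of its descendants is conditioned on, so the collider stays closed — the path is blocked at Kk.
Path 3: Bb → Ff → Kk ← Ss
  Kk is a collider here and neither Kk nor any of its descendants is conditioned on, so the collider stays closed — the path is blocked at Kk.
Path 4: Bb → Hh ← Ss
  Hh is a collider here and neither Hh nor any of its descendants is conditioned on, so the collider stays closed — the path is blocked at Hh.
Path 5: Bb → Hh ← Gg ← Ss
  Hh is a collider here and neither Hh nor any of its descendants is conditioned on, so the collider stays closed — the path is blocked at Hh.
All paths are blocked; Bb ⊥ Ss | {Mm, Rr} holds.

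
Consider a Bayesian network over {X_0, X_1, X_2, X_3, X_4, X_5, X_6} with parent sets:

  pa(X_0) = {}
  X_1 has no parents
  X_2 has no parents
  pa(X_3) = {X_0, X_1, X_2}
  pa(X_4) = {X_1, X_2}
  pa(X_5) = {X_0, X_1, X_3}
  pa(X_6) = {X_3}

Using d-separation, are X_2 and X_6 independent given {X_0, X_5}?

Enumerating the 4 paths from X_2 to X_6 and testing each for blocking by {X_0, X_5}:
  1. X_2 → X_4 ← X_1 → X_3 → X_6 — X_4:collider[blocks]; X_1:fork[open]; X_3:chain[open] ⇒ blocked
  2. X_2 → X_4 ← X_1 → X_5 ← X_3 → X_6 — X_4:collider[blocks]; X_1:fork[open]; X_5:collider[open]; X_3:fork[open] ⇒ blocked
  3. X_2 → X_4 ← X_1 → X_5 ← X_0 → X_3 → X_6 — X_4:collider[blocks]; X_1:fork[open]; X_5:collider[open]; X_0:fork[blocks]; X_3:chain[open] ⇒ blocked
  4. X_2 → X_3 → X_6 — X_3:chain[open] ⇒ active
At least one path is unblocked, so d-separation fails.

No — X_2 and X_6 are not d-separated given {X_0, X_5}.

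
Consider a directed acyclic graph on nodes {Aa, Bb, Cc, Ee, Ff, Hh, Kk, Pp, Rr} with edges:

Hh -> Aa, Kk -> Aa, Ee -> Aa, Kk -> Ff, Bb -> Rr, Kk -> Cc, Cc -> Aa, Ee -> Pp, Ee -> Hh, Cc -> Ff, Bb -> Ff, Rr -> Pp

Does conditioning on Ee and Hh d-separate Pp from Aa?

6 paths connect Pp and Aa; each must be blocked for d-separation to hold:
Path 1: Pp ← Rr ← Bb → Ff ← Cc → Aa
  Ff is a collider here and neither Ff nor any of its descendants is conditioned on, so the collider stays closed — the path is blocked at Ff.
Path 2: Pp ← Rr ← Bb → Ff ← Cc ← Kk → Aa
  Ff is a collider here and neither Ff nor any of its descendants is conditioned on, so the collider stays closed — the path is blocked at Ff.
Path 3: Pp ← Rr ← Bb → Ff ← Kk → Aa
  Ff is a collider here and neither Ff nor any of its descendants is conditioned on, so the collider stays closed — the path is blocked at Ff.
Path 4: Pp ← Rr ← Bb → Ff ← Kk → Cc → Aa
  Ff is a collider here and neither Ff nor any of its descendants is conditioned on, so the collider stays closed — the path is blocked at Ff.
Path 5: Pp ← Ee → Aa
  Ee is a fork here and Ee is conditioned on, so the path is blocked at Ee.
Path 6: Pp ← Ee → Hh → Aa
  Ee is a fork here and Ee is conditioned on, so the path is blocked at Ee.
Since every path is blocked, d-separation holds.

Yes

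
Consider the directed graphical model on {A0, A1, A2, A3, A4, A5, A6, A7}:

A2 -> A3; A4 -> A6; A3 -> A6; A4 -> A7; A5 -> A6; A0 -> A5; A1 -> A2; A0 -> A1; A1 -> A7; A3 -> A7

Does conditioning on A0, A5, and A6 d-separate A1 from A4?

6 paths connect A1 and A4; each must be blocked for d-separation to hold:
Path 1: A1 → A2 → A3 → A6 ← A4
  A2 is a chain and A2 is not conditioned on; A3 is a chain and A3 is not conditioned on; A6 is a collider and A6 is conditioned on, which opens it — no node blocks this path, so it is active.
Path 2: A1 → A2 → A3 → A7 ← A4
  A7 is a collider here and neither A7 nor any of its descendants is conditioned on, so the collider stays closed — the path is blocked at A7.
Path 3: A1 ← A0 → A5 → A6 ← A4
  A0 is a fork here and A0 is conditioned on, so the path is blocked at A0.
Path 4: A1 ← A0 → A5 → A6 ← A3 → A7 ← A4
  A0 is a fork here and A0 is conditioned on, so the path is blocked at A0.
Path 5: A1 → A7 ← A4
  A7 is a collider here and neither A7 nor any of its descendants is conditioned on, so the collider stays closed — the path is blocked at A7.
Path 6: A1 → A7 ← A3 → A6 ← A4
  A7 is a collider here and neither A7 nor any of its descendants is conditioned on, so the collider stays closed — the path is blocked at A7.
Because an active path exists, A1 and A4 are not d-separated.

No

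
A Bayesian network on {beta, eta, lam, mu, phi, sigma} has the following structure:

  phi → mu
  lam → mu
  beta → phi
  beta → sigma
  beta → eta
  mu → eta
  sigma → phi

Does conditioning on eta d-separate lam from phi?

No

We examine all 3 paths between lam and phi:
  1. lam → mu ← phi — mu:collider[open] ⇒ active
  2. lam → mu → eta ← beta → phi — mu:chain[open]; eta:collider[open]; beta:fork[open] ⇒ active
  3. lam → mu → eta ← beta → sigma → phi — mu:chain[open]; eta:collider[open]; beta:fork[open]; sigma:chain[open] ⇒ active
Since the path lam → mu ← phi is active, lam and phi are not d-separated given {eta}.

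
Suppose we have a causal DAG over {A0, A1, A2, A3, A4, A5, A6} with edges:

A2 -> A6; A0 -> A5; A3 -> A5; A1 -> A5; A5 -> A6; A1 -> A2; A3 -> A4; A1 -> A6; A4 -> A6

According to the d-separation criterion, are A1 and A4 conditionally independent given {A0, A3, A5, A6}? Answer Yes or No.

There are 6 undirected paths between A1 and A4; checking each against the conditioning set {A0, A3, A5, A6}:
Path 1: A1 → A6 ← A4
  A6 is a collider and A6 is conditioned on, which opens it — no node blocks this path, so it is active.
Path 2: A1 → A6 ← A5 ← A3 → A4
  A5 is a chain here and A5 is conditioned on, so the path is blocked at A5.
Path 3: A1 → A5 ← A3 → A4
  A3 is a fork here and A3 is conditioned on, so the path is blocked at A3.
Path 4: A1 → A5 → A6 ← A4
  A5 is a chain here and A5 is conditioned on, so the path is blocked at A5.
Path 5: A1 → A2 → A6 ← A4
  A2 is a chain and A2 is not conditioned on; A6 is a collider and A6 is conditioned on, which opens it — no node blocks this path, so it is active.
Path 6: A1 → A2 → A6 ← A5 ← A3 → A4
  A5 is a chain here and A5 is conditioned on, so the path is blocked at A5.
Since the path A1 → A6 ← A4 is active, A1 and A4 are not d-separated given {A0, A3, A5, A6}.

No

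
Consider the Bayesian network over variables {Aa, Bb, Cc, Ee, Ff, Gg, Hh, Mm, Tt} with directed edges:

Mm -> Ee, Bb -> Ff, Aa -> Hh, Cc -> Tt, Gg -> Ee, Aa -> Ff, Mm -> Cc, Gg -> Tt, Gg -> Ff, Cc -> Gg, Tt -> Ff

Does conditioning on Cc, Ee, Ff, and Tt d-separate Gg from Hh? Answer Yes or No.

No

We examine all 4 paths between Gg and Hh:
Path 1: Gg ← Cc → Tt → Ff ← Aa → Hh
  Cc is a fork here and Cc is conditioned on, so the path is blocked at Cc.
Path 2: Gg → Ff ← Aa → Hh
  Ff is a collider and Ff is conditioned on, which opens it; Aa is a fork and Aa is not conditioned on — no node blocks this path, so it is active.
Path 3: Gg → Tt → Ff ← Aa → Hh
  Tt is a chain here and Tt is conditioned on, so the path is blocked at Tt.
Path 4: Gg → Ee ← Mm → Cc → Tt → Ff ← Aa → Hh
  Cc is a chain here and Cc is conditioned on, so the path is blocked at Cc.
At least one path is unblocked, so d-separation fails.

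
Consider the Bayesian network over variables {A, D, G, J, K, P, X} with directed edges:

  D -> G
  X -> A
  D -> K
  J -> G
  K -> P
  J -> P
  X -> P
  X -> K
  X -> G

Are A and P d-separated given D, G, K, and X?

5 paths connect A and P; each must be blocked for d-separation to hold:
Path 1: A ← X → P
  X is a fork here and X is conditioned on, so the path is blocked at X.
Path 2: A ← X → G ← D → K → P
  X is a fork here and X is conditioned on, so the path is blocked at X.
Path 3: A ← X → G ← J → P
  X is a fork here and X is conditioned on, so the path is blocked at X.
Path 4: A ← X → K → P
  X is a fork here and X is conditioned on, so the path is blocked at X.
Path 5: A ← X → K ← D → G ← J → P
  X is a fork here and X is conditioned on, so the path is blocked at X.
All paths are blocked; A ⊥ P | {D, G, K, X} holds.

Yes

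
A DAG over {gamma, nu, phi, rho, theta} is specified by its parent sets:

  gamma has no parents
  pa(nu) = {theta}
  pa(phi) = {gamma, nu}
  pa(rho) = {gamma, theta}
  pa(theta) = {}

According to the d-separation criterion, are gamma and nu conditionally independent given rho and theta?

Yes

There are 2 undirected paths between gamma and nu; checking each against the conditioning set {rho, theta}:
Path 1: gamma → rho ← theta → nu
  theta is a fork here and theta is conditioned on, so the path is blocked at theta.
Path 2: gamma → phi ← nu
  phi is a collider here and neither phi nor any of its descendants is conditioned on, so the collider stays closed — the path is blocked at phi.
Every path is blocked, so gamma and nu are d-separated given {rho, theta}.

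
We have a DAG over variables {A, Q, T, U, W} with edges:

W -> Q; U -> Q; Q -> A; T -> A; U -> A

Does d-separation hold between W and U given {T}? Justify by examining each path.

2 paths connect W and U; each must be blocked for d-separation to hold:
  1. W → Q ← U — Q:collider[blocks] ⇒ blocked
  2. W → Q → A ← U — Q:chain[open]; A:collider[blocks] ⇒ blocked
Since every path is blocked, d-separation holds.

Yes — W and U are d-separated given {T}.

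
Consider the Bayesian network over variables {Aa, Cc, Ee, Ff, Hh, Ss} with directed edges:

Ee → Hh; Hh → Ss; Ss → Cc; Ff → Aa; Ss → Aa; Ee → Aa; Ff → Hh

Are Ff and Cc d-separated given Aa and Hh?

No — Ff and Cc are not d-separated given {Aa, Hh}.

Enumerating the 4 paths from Ff to Cc and testing each for blocking by {Aa, Hh}:
  1. Ff → Hh → Ss → Cc — Hh:chain[blocks]; Ss:chain[open] ⇒ blocked
  2. Ff → Hh ← Ee → Aa ← Ss → Cc — Hh:collider[open]; Ee:fork[open]; Aa:collider[open]; Ss:fork[open] ⇒ active
  3. Ff → Aa ← Ss → Cc — Aa:collider[open]; Ss:fork[open] ⇒ active
  4. Ff → Aa ← Ee → Hh → Ss → Cc — Aa:collider[open]; Ee:fork[open]; Hh:chain[blocks]; Ss:chain[open] ⇒ blocked
At least one path is unblocked, so d-separation fails.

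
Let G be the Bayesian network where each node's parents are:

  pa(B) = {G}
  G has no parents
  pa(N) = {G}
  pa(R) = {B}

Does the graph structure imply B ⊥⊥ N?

Only one path connects B and N:
Path 1: B ← G → N
  G is a fork and G is not conditioned on — no node blocks this path, so it is active.
At least one path is unblocked, so d-separation fails.

No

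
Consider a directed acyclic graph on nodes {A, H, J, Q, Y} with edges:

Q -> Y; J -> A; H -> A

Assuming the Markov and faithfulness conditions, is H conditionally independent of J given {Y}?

The only undirected path from H to J is:
Path 1: H → A ← J
  A is a collider here and neither A nor any of its descendants is conditioned on, so the collider stays closed — the path is blocked at A.
Since every path is blocked, d-separation holds.

Yes — H and J are d-separated given {Y}.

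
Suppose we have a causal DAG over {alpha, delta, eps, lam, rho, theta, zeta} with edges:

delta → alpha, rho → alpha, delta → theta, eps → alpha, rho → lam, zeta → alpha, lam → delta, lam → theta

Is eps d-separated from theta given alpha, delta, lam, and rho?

Yes

We examine all 4 paths between eps and theta:
Path 1: eps → alpha ← rho → lam → delta → theta
  rho is a fork here and rho is conditioned on, so the path is blocked at rho.
Path 2: eps → alpha ← rho → lam → theta
  rho is a fork here and rho is conditioned on, so the path is blocked at rho.
Path 3: eps → alpha ← delta → theta
  delta is a fork here and delta is conditioned on, so the path is blocked at delta.
Path 4: eps → alpha ← delta ← lam → theta
  delta is a chain here and delta is conditioned on, so the path is blocked at delta.
All paths are blocked; eps ⊥ theta | {alpha, delta, lam, rho} holds.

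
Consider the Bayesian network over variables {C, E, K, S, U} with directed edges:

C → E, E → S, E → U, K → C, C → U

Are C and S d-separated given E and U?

We examine all 2 paths between C and S:
  1. C → E → S — E:chain[blocks] ⇒ blocked
  2. C → U ← E → S — U:collider[open]; E:fork[blocks] ⇒ blocked
All paths are blocked; C ⊥ S | {E, U} holds.

Yes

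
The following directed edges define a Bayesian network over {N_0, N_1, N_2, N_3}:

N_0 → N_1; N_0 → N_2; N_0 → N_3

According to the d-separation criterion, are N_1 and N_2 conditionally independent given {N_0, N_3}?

There is one path between N_1 and N_2:
Path 1: N_1 ← N_0 → N_2
  N_0 is a fork here and N_0 is conditioned on, so the path is blocked at N_0.
All paths are blocked; N_1 ⊥ N_2 | {N_0, N_3} holds.

Yes — N_1 and N_2 are d-separated given {N_0, N_3}.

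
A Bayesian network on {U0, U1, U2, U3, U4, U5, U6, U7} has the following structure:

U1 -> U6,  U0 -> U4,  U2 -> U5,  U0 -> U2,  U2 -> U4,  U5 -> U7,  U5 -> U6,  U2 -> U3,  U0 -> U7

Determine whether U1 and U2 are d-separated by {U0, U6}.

3 paths connect U1 and U2; each must be blocked for d-separation to hold:
  1. U1 → U6 ← U5 ← U2 — U6:collider[open]; U5:chain[open] ⇒ active
  2. U1 → U6 ← U5 → U7 ← U0 → U2 — U6:collider[open]; U5:fork[open]; U7:collider[blocks]; U0:fork[blocks] ⇒ blocked
  3. U1 → U6 ← U5 → U7 ← U0 → U4 ← U2 — U6:collider[open]; U5:fork[open]; U7:collider[blocks]; U0:fork[blocks]; U4:collider[blocks] ⇒ blocked
Since the path U1 → U6 ← U5 ← U2 is active, U1 and U2 are not d-separated given {U0, U6}.

No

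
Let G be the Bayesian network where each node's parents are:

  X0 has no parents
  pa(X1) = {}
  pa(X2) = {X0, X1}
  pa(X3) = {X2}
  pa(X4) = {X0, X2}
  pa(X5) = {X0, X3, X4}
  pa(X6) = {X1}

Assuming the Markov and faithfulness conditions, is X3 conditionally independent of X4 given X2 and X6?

Yes

We examine all 6 paths between X3 and X4:
Path 1: X3 → X5 ← X4
  X5 is a collider here and neither X5 nor any of its descendants is conditioned on, so the collider stays closed — the path is blocked at X5.
Path 2: X3 → X5 ← X0 → X2 → X4
  X5 is a collider here and neither X5 nor any of its descendants is conditioned on, so the collider stays closed — the path is blocked at X5.
Path 3: X3 → X5 ← X0 → X4
  X5 is a collider here and neither X5 nor any of its descendants is conditioned on, so the collider stays closed — the path is blocked at X5.
Path 4: X3 ← X2 → X4
  X2 is a fork here and X2 is conditioned on, so the path is blocked at X2.
Path 5: X3 ← X2 ← X0 → X5 ← X4
  X2 is a chain here and X2 is conditioned on, so the path is blocked at X2.
Path 6: X3 ← X2 ← X0 → X4
  X2 is a chain here and X2 is conditioned on, so the path is blocked at X2.
Since every path is blocked, d-separation holds.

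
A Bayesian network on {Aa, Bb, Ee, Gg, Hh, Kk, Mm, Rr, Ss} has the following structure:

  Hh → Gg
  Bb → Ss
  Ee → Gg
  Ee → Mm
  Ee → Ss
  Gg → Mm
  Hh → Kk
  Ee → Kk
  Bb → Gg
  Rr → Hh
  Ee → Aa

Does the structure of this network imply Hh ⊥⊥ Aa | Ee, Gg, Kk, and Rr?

Enumerating the 4 paths from Hh to Aa and testing each for blocking by {Ee, Gg, Kk, Rr}:
Path 1: Hh → Gg ← Ee → Aa
  Ee is a fork here and Ee is conditioned on, so the path is blocked at Ee.
Path 2: Hh → Gg ← Bb → Ss ← Ee → Aa
  Ss is a collider here and neither Ss nor any of its descendants is conditioned on, so the collider stays closed — the path is blocked at Ss.
Path 3: Hh → Gg → Mm ← Ee → Aa
  Gg is a chain here and Gg is conditioned on, so the path is blocked at Gg.
Path 4: Hh → Kk ← Ee → Aa
  Ee is a fork here and Ee is conditioned on, so the path is blocked at Ee.
Every path is blocked, so Hh and Aa are d-separated given {Ee, Gg, Kk, Rr}.

Yes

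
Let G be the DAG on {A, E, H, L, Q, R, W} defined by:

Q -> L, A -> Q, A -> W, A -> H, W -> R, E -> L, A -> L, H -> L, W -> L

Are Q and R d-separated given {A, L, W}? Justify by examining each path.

Yes

We examine all 6 paths between Q and R:
  1. Q → L ← W → R — L:collider[open]; W:fork[blocks] ⇒ blocked
  2. Q → L ← A → W → R — L:collider[open]; A:fork[blocks]; W:chain[blocks] ⇒ blocked
  3. Q → L ← H ← A → W → R — L:collider[open]; H:chain[open]; A:fork[blocks]; W:chain[blocks] ⇒ blocked
  4. Q ← A → W → R — A:fork[blocks]; W:chain[blocks] ⇒ blocked
  5. Q ← A → L ← W → R — A:fork[blocks]; L:collider[open]; W:fork[blocks] ⇒ blocked
  6. Q ← A → H → L ← W → R — A:fork[blocks]; H:chain[open]; L:collider[open]; W:fork[blocks] ⇒ blocked
Since every path is blocked, d-separation holds.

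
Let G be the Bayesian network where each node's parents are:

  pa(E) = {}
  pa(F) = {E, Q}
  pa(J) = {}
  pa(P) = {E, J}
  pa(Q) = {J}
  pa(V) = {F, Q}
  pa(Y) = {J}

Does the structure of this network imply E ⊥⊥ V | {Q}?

No

Enumerating the 4 paths from E to V and testing each for blocking by {Q}:
  1. E → P ← J → Q → V — P:collider[blocks]; J:fork[open]; Q:chain[blocks] ⇒ blocked
  2. E → P ← J → Q → F → V — P:collider[blocks]; J:fork[open]; Q:chain[blocks]; F:chain[open] ⇒ blocked
  3. E → F ← Q → V — F:collider[blocks]; Q:fork[blocks] ⇒ blocked
  4. E → F → V — F:chain[open] ⇒ active
Because an active path exists, E and V are not d-separated.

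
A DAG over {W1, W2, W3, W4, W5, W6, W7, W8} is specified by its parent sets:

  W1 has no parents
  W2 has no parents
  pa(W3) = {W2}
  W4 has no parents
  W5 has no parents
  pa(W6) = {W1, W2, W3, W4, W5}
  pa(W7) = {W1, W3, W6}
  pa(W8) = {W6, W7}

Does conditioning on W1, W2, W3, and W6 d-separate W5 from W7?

Enumerating the 5 paths from W5 to W7 and testing each for blocking by {W1, W2, W3, W6}:
  1. W5 → W6 → W8 ← W7 — W6:chain[blocks]; W8:collider[blocks] ⇒ blocked
  2. W5 → W6 → W7 — W6:chain[blocks] ⇒ blocked
  3. W5 → W6 ← W3 → W7 — W6:collider[open]; W3:fork[blocks] ⇒ blocked
  4. W5 → W6 ← W2 → W3 → W7 — W6:collider[open]; W2:fork[blocks]; W3:chain[blocks] ⇒ blocked
  5. W5 → W6 ← W1 → W7 — W6:collider[open]; W1:fork[blocks] ⇒ blocked
Every path is blocked, so W5 and W7 are d-separated given {W1, W2, W3, W6}.

Yes — W5 and W7 are d-separated given {W1, W2, W3, W6}.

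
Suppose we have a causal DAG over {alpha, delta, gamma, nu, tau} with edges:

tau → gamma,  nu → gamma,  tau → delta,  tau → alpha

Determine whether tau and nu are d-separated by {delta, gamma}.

No

There is one path between tau and nu:
Path 1: tau → gamma ← nu
  gamma is a collider and gamma is conditioned on, which opens it — no node blocks this path, so it is active.
Because an active path exists, tau and nu are not d-separated.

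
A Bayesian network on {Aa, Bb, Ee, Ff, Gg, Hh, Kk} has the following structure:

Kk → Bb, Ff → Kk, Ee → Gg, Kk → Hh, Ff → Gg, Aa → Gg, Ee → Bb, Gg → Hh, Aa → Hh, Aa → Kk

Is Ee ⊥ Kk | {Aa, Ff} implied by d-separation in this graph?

Enumerating the 6 paths from Ee to Kk and testing each for blocking by {Aa, Ff}:
  1. Ee → Gg ← Ff → Kk — Gg:collider[blocks]; Ff:fork[blocks] ⇒ blocked
  2. Ee → Gg ← Aa → Kk — Gg:collider[blocks]; Aa:fork[blocks] ⇒ blocked
  3. Ee → Gg ← Aa → Hh ← Kk — Gg:collider[blocks]; Aa:fork[blocks]; Hh:collider[blocks] ⇒ blocked
  4. Ee → Gg → Hh ← Aa → Kk — Gg:chain[open]; Hh:collider[blocks]; Aa:fork[blocks] ⇒ blocked
  5. Ee → Gg → Hh ← Kk — Gg:chain[open]; Hh:collider[blocks] ⇒ blocked
  6. Ee → Bb ← Kk — Bb:collider[blocks] ⇒ blocked
Since every path is blocked, d-separation holds.

Yes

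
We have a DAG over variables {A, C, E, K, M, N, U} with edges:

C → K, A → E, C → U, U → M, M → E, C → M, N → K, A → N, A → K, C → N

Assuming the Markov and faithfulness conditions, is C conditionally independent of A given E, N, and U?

6 paths connect C and A; each must be blocked for d-separation to hold:
Path 1: C → K ← A
  K is a collider here and neither K nor any of its descendants is conditioned on, so the collider stays closed — the path is blocked at K.
Path 2: C → K ← N ← A
  K is a collider here and neither K nor any of its descendants is conditioned on, so the collider stays closed — the path is blocked at K.
Path 3: C → M → E ← A
  M is a chain and M is not conditioned on; E is a collider and E is conditioned on, which opens it — no node blocks this path, so it is active.
Path 4: C → N → K ← A
  N is a chain here and N is conditioned on, so the path is blocked at N.
Path 5: C → N ← A
  N is a collider and N is conditioned on, which opens it — no node blocks this path, so it is active.
Path 6: C → U → M → E ← A
  U is a chain here and U is conditioned on, so the path is blocked at U.
Because an active path exists, C and A are not d-separated.

No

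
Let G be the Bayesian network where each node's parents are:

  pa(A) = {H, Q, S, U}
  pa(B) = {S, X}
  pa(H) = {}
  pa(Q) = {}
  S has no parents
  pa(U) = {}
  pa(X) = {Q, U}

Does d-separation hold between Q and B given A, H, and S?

No

4 paths connect Q and B; each must be blocked for d-separation to hold:
  1. Q → X → B — X:chain[open] ⇒ active
  2. Q → X ← U → A ← S → B — X:collider[blocks]; U:fork[open]; A:collider[open]; S:fork[blocks] ⇒ blocked
  3. Q → A ← U → X → B — A:collider[open]; U:fork[open]; X:chain[open] ⇒ active
  4. Q → A ← S → B — A:collider[open]; S:fork[blocks] ⇒ blocked
Since the path Q → X → B is active, Q and B are not d-separated given {A, H, S}.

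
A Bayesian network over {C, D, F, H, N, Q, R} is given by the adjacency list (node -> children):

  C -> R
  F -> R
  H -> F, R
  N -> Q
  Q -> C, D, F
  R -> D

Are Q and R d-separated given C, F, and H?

We examine all 4 paths between Q and R:
Path 1: Q → D ← R
  D is a collider here and neither D nor any of its descendants is conditioned on, so the collider stays closed — the path is blocked at D.
Path 2: Q → F ← H → R
  H is a fork here and H is conditioned on, so the path is blocked at H.
Path 3: Q → F → R
  F is a chain here and F is conditioned on, so the path is blocked at F.
Path 4: Q → C → R
  C is a chain here and C is conditioned on, so the path is blocked at C.
All paths are blocked; Q ⊥ R | {C, F, H} holds.

Yes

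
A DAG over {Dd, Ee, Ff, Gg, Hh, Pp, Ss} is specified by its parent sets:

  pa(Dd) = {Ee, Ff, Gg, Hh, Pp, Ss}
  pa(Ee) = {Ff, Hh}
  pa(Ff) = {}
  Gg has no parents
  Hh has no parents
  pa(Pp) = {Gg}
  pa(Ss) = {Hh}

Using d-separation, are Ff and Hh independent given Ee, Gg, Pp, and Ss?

No

We examine all 6 paths between Ff and Hh:
Path 1: Ff → Ee → Dd ← Hh
  Ee is a chain here and Ee is conditioned on, so the path is blocked at Ee.
Path 2: Ff → Ee → Dd ← Ss ← Hh
  Ee is a chain here and Ee is conditioned on, so the path is blocked at Ee.
Path 3: Ff → Ee ← Hh
  Ee is a collider and Ee is conditioned on, which opens it — no node blocks this path, so it is active.
Path 4: Ff → Dd ← Ee ← Hh
  Dd is a collider here and neither Dd nor any of its descendants is conditioned on, so the collider stays closed — the path is blocked at Dd.
Path 5: Ff → Dd ← Hh
  Dd is a collider here and neither Dd nor any of its descendants is conditioned on, so the collider stays closed — the path is blocked at Dd.
Path 6: Ff → Dd ← Ss ← Hh
  Dd is a collider here and neither Dd nor any of its descendants is conditioned on, so the collider stays closed — the path is blocked at Dd.
Because an active path exists, Ff and Hh are not d-separated.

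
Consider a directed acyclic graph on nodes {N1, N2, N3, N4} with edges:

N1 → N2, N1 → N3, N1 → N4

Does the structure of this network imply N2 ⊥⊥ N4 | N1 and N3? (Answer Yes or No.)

Only one path connects N2 and N4:
  1. N2 ← N1 → N4 — N1:fork[blocks] ⇒ blocked
All paths are blocked; N2 ⊥ N4 | {N1, N3} holds.

Yes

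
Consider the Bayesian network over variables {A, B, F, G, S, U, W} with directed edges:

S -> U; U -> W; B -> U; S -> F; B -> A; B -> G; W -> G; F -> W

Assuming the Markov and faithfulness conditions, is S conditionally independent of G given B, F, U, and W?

Yes — S and G are d-separated given {B, F, U, W}.

4 paths connect S and G; each must be blocked for d-separation to hold:
Path 1: S → F → W ← U ← B → G
  F is a chain here and F is conditioned on, so the path is blocked at F.
Path 2: S → F → W → G
  F is a chain here and F is conditioned on, so the path is blocked at F.
Path 3: S → U → W → G
  U is a chain here and U is conditioned on, so the path is blocked at U.
Path 4: S → U ← B → G
  B is a fork here and B is conditioned on, so the path is blocked at B.
Since every path is blocked, d-separation holds.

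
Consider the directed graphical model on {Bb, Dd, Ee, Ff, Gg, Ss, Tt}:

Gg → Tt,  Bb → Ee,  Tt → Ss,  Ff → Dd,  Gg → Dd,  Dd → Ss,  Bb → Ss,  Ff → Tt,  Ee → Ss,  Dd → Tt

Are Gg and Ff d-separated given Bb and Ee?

Yes

We examine all 6 paths between Gg and Ff:
Path 1: Gg → Dd ← Ff
  Dd is a collider here and neither Dd nor any of its descendants is conditioned on, so the collider stays closed — the path is blocked at Dd.
Path 2: Gg → Dd → Ss ← Tt ← Ff
  Ss is a collider here and neither Ss nor any of its descendants is conditioned on, so the collider stays closed — the path is blocked at Ss.
Path 3: Gg → Dd → Tt ← Ff
  Tt is a collider here and neither Tt nor any of its descendants is conditioned on, so the collider stays closed — the path is blocked at Tt.
Path 4: Gg → Tt ← Ff
  Tt is a collider here and neither Tt nor any of its descendants is conditioned on, so the collider stays closed — the path is blocked at Tt.
Path 5: Gg → Tt → Ss ← Dd ← Ff
  Ss is a collider here and neither Ss nor any of its descendants is conditioned on, so the collider stays closed — the path is blocked at Ss.
Path 6: Gg → Tt ← Dd ← Ff
  Tt is a collider here and neither Tt nor any of its descendants is conditioned on, so the collider stays closed — the path is blocked at Tt.
Since every path is blocked, d-separation holds.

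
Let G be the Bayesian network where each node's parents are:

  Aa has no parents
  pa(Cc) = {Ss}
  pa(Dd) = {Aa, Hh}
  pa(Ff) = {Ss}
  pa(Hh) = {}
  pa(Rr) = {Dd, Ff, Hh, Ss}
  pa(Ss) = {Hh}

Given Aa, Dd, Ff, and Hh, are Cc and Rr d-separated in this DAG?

No

We examine all 4 paths between Cc and Rr:
Path 1: Cc ← Ss → Rr
  Ss is a fork and Ss is not conditioned on — no node blocks this path, so it is active.
Path 2: Cc ← Ss → Ff → Rr
  Ff is a chain here and Ff is conditioned on, so the path is blocked at Ff.
Path 3: Cc ← Ss ← Hh → Rr
  Hh is a fork here and Hh is conditioned on, so the path is blocked at Hh.
Path 4: Cc ← Ss ← Hh → Dd → Rr
  Hh is a fork here and Hh is conditioned on, so the path is blocked at Hh.
Because an active path exists, Cc and Rr are not d-separated.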